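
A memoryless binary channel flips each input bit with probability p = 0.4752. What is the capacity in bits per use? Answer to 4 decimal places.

Binary symmetric channel: C = 1 − h₂(ε) where h₂ is the binary entropy function.
h₂(0.4752) = −0.4752·log₂0.4752 − 0.5248·log₂0.5248 = 0.9982.
C = 1 − 0.9982 = 0.0018 bits per channel use.

0.0018 bits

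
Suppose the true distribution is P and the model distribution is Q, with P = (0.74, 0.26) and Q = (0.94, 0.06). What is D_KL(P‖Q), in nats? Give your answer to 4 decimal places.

D(P‖Q) = Σ p·ln(p/q).
  0.74·ln(0.74/0.94) = -0.17703
  0.26·ln(0.26/0.06) = 0.38125
D(P‖Q) = 0.2042 nats.

0.2042 nats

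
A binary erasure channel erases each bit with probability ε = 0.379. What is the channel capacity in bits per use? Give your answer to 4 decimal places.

0.6210 bits

Binary erasure channel: capacity C = 1 − ε.
C = 1 − 0.379 = 0.6210 bits per channel use.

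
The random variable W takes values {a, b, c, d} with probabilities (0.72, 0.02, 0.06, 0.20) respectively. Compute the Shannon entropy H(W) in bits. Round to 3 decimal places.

1.162 bits

H(W) = −Σ p·log₂ p.
  −(0.72)·log₂(0.72) = 0.3412
  −(0.02)·log₂(0.02) = 0.1129
  −(0.06)·log₂(0.06) = 0.2435
  −(0.20)·log₂(0.20) = 0.4644
Sum: 0.3412 + 0.1129 + 0.2435 + 0.4644 = 1.162 bits.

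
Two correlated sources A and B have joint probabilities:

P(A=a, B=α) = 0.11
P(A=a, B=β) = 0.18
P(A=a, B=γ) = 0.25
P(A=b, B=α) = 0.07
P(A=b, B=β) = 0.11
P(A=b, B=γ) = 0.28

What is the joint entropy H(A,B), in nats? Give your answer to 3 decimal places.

H(A,B) = −Σ p(x,y)·ln p(x,y) over all 6 cells.
  cell (a,α): −0.11·ln0.11 = 0.2428
  cell (a,β): −0.18·ln0.18 = 0.3087
  cell (a,γ): −0.25·ln0.25 = 0.3466
  cell (b,α): −0.07·ln0.07 = 0.1861
  cell (b,β): −0.11·ln0.11 = 0.2428
  cell (b,γ): −0.28·ln0.28 = 0.3564
Sum = 1.683 nats.

1.683 nats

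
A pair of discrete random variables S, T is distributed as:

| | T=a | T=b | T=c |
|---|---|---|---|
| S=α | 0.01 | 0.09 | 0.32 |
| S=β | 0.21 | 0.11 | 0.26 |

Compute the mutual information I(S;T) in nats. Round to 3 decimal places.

0.103 nats

Marginals: p(S) = (0.4200, 0.5800), p(T) = (0.2200, 0.2000, 0.5800).
I(S;T) = H(S) + H(T) − H(S,T).
H(S) = 0.6803, H(T) = 0.9709, H(S,T) = 1.5482.
I(S;T) = 0.6803 + 0.9709 − 1.5482 = 0.103 nats.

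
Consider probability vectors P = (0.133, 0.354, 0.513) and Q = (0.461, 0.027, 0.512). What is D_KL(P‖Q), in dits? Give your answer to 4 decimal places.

0.3243 dits

D(P‖Q) = Σ p·log₁₀(p/q).
  0.133·log₁₀(0.133/0.461) = -0.07180
  0.354·log₁₀(0.354/0.027) = 0.39564
  0.513·log₁₀(0.513/0.512) = 0.00043
D(P‖Q) = 0.3243 dits.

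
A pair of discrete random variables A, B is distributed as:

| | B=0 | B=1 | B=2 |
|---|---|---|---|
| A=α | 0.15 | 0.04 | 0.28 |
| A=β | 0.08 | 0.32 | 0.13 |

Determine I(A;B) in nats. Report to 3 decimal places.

Marginals: p(A) = (0.4700, 0.5300), p(B) = (0.2300, 0.3600, 0.4100).
I(A;B) = H(A) + H(B) − H(A,B).
H(A) = 0.6913, H(B) = 1.0714, H(A,B) = 1.6017.
I(A;B) = 0.6913 + 1.0714 − 1.6017 = 0.161 nats.

0.161 nats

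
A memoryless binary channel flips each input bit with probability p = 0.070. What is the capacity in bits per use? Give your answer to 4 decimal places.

0.6341 bits

Binary symmetric channel: C = 1 − h₂(ε) where h₂ is the binary entropy function.
h₂(0.070) = −0.070·log₂0.070 − 0.930·log₂0.930 = 0.3659.
C = 1 − 0.3659 = 0.6341 bits per channel use.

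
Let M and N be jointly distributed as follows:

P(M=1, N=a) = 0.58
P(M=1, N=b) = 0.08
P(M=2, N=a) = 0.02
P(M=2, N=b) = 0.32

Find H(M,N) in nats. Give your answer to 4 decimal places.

H(M,N) = −Σ p(x,y)·ln p(x,y) over all 4 cells.
  cell (1,a): −0.58·ln0.58 = 0.31594
  cell (1,b): −0.08·ln0.08 = 0.20206
  cell (2,a): −0.02·ln0.02 = 0.07824
  cell (2,b): −0.32·ln0.32 = 0.36462
Sum = 0.9609 nats.

0.9609 nats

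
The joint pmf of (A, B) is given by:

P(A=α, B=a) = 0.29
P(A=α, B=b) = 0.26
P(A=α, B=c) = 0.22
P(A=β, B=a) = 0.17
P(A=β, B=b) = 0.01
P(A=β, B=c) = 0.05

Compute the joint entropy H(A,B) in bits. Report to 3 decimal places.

H(A,B) = −Σ p(x,y)·log₂ p(x,y) over all 6 cells.
  cell (α,a): −0.29·log₂0.29 = 0.5179
  cell (α,b): −0.26·log₂0.26 = 0.5053
  cell (α,c): −0.22·log₂0.22 = 0.4806
  cell (β,a): −0.17·log₂0.17 = 0.4346
  cell (β,b): −0.01·log₂0.01 = 0.0664
  cell (β,c): −0.05·log₂0.05 = 0.2161
Sum = 2.221 bits.

2.221 bits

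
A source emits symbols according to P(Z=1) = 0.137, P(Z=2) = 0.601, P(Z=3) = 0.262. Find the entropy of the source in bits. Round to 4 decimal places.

H(Z) = −Σ p·log₂ p.
  −(0.137)·log₂(0.137) = 0.39288
  −(0.601)·log₂(0.601) = 0.44147
  −(0.262)·log₂(0.262) = 0.50628
Sum: 0.39288 + 0.44147 + 0.50628 = 1.3406 bits.

1.3406 bits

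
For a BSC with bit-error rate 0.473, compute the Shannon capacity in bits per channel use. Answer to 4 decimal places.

0.0021 bits

Binary symmetric channel: C = 1 − h₂(ε) where h₂ is the binary entropy function.
h₂(0.473) = −0.473·log₂0.473 − 0.527·log₂0.527 = 0.9979.
C = 1 − 0.9979 = 0.0021 bits per channel use.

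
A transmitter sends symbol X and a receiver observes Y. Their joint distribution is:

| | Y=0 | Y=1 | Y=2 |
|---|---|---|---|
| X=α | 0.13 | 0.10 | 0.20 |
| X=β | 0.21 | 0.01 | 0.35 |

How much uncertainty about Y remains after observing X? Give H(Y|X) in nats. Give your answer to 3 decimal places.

Marginals: p(X) = (0.4300, 0.5700), p(Y) = (0.3400, 0.1100, 0.5500).
H(Y|X) = Σ p(X) · H(Y|X=·).
  X=α: p=0.4300, H(Y|X=α) = 1.0569
  X=β: p=0.5700, H(Y|X=β) = 0.7383
Weighted sum = 0.875 nats.

0.875 nats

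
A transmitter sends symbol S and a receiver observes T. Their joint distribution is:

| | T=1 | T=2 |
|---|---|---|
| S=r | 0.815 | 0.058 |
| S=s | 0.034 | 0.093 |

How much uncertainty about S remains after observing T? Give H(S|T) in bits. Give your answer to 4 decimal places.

Chain rule: H(S|T) = H(S,T) − H(T).
Marginals: p(S) = (0.8730, 0.1270), p(T) = (0.8490, 0.1510).
H(S,T) = 0.9633 bits; H(T) = 0.6123 bits.
H(S|T) = 0.9633 − 0.6123 = 0.3510 bits.

0.3510 bits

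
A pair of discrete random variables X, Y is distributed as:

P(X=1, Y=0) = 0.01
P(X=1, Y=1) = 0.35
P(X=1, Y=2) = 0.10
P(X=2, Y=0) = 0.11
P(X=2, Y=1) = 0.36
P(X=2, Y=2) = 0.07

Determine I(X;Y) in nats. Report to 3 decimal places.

Marginals: p(X) = (0.4600, 0.5400), p(Y) = (0.1200, 0.7100, 0.1700).
I(X;Y) = H(X) + H(Y) − H(X,Y).
H(X) = 0.6899, H(Y) = 0.7988, H(X,Y) = 1.4405.
I(X;Y) = 0.6899 + 0.7988 − 1.4405 = 0.048 nats.

0.048 nats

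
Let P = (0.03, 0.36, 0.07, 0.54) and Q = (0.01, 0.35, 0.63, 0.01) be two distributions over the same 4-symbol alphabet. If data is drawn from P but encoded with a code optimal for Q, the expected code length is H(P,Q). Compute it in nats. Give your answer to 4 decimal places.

H(P,Q) = −Σ p·ln q.
  −0.03·ln(0.01) = 0.13816
  −0.36·ln(0.35) = 0.37794
  −0.07·ln(0.63) = 0.03234
  −0.54·ln(0.01) = 2.48679
H(P,Q) = 3.0352 nats.

3.0352 nats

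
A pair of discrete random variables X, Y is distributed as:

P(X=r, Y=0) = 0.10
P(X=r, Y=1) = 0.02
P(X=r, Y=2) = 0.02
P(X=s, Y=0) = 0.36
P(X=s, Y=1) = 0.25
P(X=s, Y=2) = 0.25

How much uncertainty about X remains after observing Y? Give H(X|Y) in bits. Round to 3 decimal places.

Chain rule: H(X|Y) = H(X,Y) − H(Y).
Marginals: p(X) = (0.1400, 0.8600), p(Y) = (0.4600, 0.2700, 0.2700).
H(X,Y) = 2.0886 bits; H(Y) = 1.5354 bits.
H(X|Y) = 2.0886 − 1.5354 = 0.553 bits.

0.553 bits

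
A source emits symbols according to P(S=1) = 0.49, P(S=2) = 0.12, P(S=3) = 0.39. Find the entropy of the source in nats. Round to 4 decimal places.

H(S) = −Σ p·ln p.
  −(0.49)·ln(0.49) = 0.34954
  −(0.12)·ln(0.12) = 0.25443
  −(0.39)·ln(0.39) = 0.36723
Sum: 0.34954 + 0.25443 + 0.36723 = 0.9712 nats.

0.9712 nats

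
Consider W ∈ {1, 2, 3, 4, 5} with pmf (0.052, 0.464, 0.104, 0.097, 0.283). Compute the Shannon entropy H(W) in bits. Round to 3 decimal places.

H(W) = −Σ p·log₂ p.
  −(0.052)·log₂(0.052) = 0.2218
  −(0.464)·log₂(0.464) = 0.5140
  −(0.104)·log₂(0.104) = 0.3396
  −(0.097)·log₂(0.097) = 0.3265
  −(0.283)·log₂(0.283) = 0.5154
Sum: 0.2218 + 0.5140 + 0.3396 + 0.3265 + 0.5154 = 1.917 bits.

1.917 bits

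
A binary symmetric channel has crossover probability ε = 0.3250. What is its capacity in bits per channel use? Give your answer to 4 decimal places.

0.0903 bits

Binary symmetric channel: C = 1 − h₂(ε) where h₂ is the binary entropy function.
h₂(0.3250) = −0.3250·log₂0.3250 − 0.6750·log₂0.6750 = 0.9097.
C = 1 − 0.9097 = 0.0903 bits per channel use.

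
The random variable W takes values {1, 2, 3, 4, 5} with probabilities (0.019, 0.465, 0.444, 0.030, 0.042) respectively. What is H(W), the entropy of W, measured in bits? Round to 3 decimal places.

H(W) = −Σ p·log₂ p.
  −(0.019)·log₂(0.019) = 0.1086
  −(0.465)·log₂(0.465) = 0.5137
  −(0.444)·log₂(0.444) = 0.5201
  −(0.030)·log₂(0.030) = 0.1518
  −(0.042)·log₂(0.042) = 0.1921
Sum: 0.1086 + 0.5137 + 0.5201 + 0.1518 + 0.1921 = 1.486 bits.

1.486 bits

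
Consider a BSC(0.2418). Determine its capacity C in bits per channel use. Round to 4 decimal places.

0.2020 bits

Binary symmetric channel: C = 1 − h₂(ε) where h₂ is the binary entropy function.
h₂(0.2418) = −0.2418·log₂0.2418 − 0.7582·log₂0.7582 = 0.7980.
C = 1 − 0.7980 = 0.2020 bits per channel use.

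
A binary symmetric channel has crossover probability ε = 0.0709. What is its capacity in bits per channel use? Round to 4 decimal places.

0.6307 bits

Binary symmetric channel: C = 1 − h₂(ε) where h₂ is the binary entropy function.
h₂(0.0709) = −0.0709·log₂0.0709 − 0.9291·log₂0.9291 = 0.3693.
C = 1 − 0.3693 = 0.6307 bits per channel use.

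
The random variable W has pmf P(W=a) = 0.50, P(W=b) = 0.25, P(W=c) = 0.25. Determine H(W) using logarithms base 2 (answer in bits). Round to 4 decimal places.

1.5000 bits

H(W) = −Σ p·log₂ p.
  −(0.50)·log₂(0.50) = 0.50000
  −(0.25)·log₂(0.25) = 0.50000
  −(0.25)·log₂(0.25) = 0.50000
Sum: 0.50000 + 0.50000 + 0.50000 = 1.5000 bits.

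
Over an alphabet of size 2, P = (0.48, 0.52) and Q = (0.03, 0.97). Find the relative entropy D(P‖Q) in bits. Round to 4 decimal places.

1.4523 bits

D(P‖Q) = Σ p·log₂(p/q).
  0.48·log₂(0.48/0.03) = 1.92000
  0.52·log₂(0.52/0.97) = -0.46773
D(P‖Q) = 1.4523 bits.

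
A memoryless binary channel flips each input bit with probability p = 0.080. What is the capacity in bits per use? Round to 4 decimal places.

Binary symmetric channel: C = 1 − h₂(ε) where h₂ is the binary entropy function.
h₂(0.080) = −0.080·log₂0.080 − 0.920·log₂0.920 = 0.4022.
C = 1 − 0.4022 = 0.5978 bits per channel use.

0.5978 bits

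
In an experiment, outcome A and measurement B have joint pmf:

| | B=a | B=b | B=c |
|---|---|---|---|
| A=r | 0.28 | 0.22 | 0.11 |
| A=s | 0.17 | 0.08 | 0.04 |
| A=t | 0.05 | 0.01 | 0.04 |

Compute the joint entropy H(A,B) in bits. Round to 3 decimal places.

2.725 bits

H(A,B) = −Σ p(x,y)·log₂ p(x,y) over all 9 cells.
  cell (r,a): −0.28·log₂0.28 = 0.5142
  cell (r,b): −0.22·log₂0.22 = 0.4806
  cell (r,c): −0.11·log₂0.11 = 0.3503
  cell (s,a): −0.17·log₂0.17 = 0.4346
  cell (s,b): −0.08·log₂0.08 = 0.2915
  cell (s,c): −0.04·log₂0.04 = 0.1858
  cell (t,a): −0.05·log₂0.05 = 0.2161
  cell (t,b): −0.01·log₂0.01 = 0.0664
  cell (t,c): −0.04·log₂0.04 = 0.1858
Sum = 2.725 bits.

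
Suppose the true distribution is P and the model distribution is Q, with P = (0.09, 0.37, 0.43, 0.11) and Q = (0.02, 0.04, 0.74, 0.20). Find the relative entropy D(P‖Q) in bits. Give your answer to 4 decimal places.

D(P‖Q) = Σ p·log₂(p/q).
  0.09·log₂(0.09/0.02) = 0.19529
  0.37·log₂(0.37/0.04) = 1.18750
  0.43·log₂(0.43/0.74) = -0.33677
  0.11·log₂(0.11/0.20) = -0.09487
D(P‖Q) = 0.9511 bits.

0.9511 bits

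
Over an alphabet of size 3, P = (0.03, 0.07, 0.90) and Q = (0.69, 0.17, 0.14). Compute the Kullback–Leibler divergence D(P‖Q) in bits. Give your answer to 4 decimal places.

2.1907 bits

D(P‖Q) = Σ p·log₂(p/q).
  0.03·log₂(0.03/0.69) = -0.13571
  0.07·log₂(0.07/0.17) = -0.08961
  0.90·log₂(0.90/0.14) = 2.41605
D(P‖Q) = 2.1907 bits.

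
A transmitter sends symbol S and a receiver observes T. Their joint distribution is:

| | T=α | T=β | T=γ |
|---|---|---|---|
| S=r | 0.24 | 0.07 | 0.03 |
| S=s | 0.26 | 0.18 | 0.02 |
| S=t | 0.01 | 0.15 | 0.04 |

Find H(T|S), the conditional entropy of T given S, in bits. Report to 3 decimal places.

1.132 bits

Chain rule: H(T|S) = H(S,T) − H(S).
Marginals: p(S) = (0.3400, 0.4600, 0.2000), p(T) = (0.5100, 0.4000, 0.0900).
H(S,T) = 2.6407 bits; H(S) = 1.5089 bits.
H(T|S) = 2.6407 − 1.5089 = 1.132 bits.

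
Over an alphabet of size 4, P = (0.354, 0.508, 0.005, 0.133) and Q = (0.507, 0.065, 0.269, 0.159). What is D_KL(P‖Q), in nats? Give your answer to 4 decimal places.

D(P‖Q) = Σ p·ln(p/q).
  0.354·ln(0.354/0.507) = -0.12716
  0.508·ln(0.508/0.065) = 1.04450
  0.005·ln(0.005/0.269) = -0.01993
  0.133·ln(0.133/0.159) = -0.02375
D(P‖Q) = 0.8737 nats.

0.8737 nats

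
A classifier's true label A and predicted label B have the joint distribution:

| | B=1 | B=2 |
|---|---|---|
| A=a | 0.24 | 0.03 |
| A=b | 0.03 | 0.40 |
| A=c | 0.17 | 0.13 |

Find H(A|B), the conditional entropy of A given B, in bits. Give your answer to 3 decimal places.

1.154 bits

Marginals: p(A) = (0.2700, 0.4300, 0.3000), p(B) = (0.4400, 0.5600).
H(A|B) = Σ p(B) · H(A|B=·).
  B=1: p=0.4400, H(A|B=1) = 1.2712
  B=2: p=0.5600, H(A|B=2) = 1.0620
Weighted sum = 1.154 bits.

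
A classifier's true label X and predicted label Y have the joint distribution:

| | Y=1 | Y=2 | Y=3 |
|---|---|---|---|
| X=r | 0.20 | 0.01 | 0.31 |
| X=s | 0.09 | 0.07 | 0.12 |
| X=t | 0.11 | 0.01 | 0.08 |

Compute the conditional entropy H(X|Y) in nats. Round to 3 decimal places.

0.953 nats

Marginals: p(X) = (0.5200, 0.2800, 0.2000), p(Y) = (0.4000, 0.0900, 0.5100).
H(X|Y) = Σ p(Y) · H(X|Y=·).
  Y=1: p=0.4000, H(X|Y=1) = 1.0372
  Y=2: p=0.0900, H(X|Y=2) = 0.6837
  Y=3: p=0.5100, H(X|Y=3) = 0.9336
Weighted sum = 0.953 nats.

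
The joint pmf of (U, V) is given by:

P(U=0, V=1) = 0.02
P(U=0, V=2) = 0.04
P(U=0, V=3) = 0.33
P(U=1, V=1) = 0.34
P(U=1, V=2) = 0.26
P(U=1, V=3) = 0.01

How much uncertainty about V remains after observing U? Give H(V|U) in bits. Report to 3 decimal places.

Chain rule: H(V|U) = H(U,V) − H(U).
Marginals: p(U) = (0.3900, 0.6100), p(V) = (0.3600, 0.3000, 0.3400).
H(U,V) = 1.9274 bits; H(U) = 0.9648 bits.
H(V|U) = 1.9274 − 0.9648 = 0.963 bits.

0.963 bits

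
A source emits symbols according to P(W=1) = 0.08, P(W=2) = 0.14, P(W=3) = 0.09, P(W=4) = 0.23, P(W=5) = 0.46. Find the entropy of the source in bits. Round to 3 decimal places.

H(W) = −Σ p·log₂ p.
  −(0.08)·log₂(0.08) = 0.2915
  −(0.14)·log₂(0.14) = 0.3971
  −(0.09)·log₂(0.09) = 0.3127
  −(0.23)·log₂(0.23) = 0.4877
  −(0.46)·log₂(0.46) = 0.5153
Sum: 0.2915 + 0.3971 + 0.3127 + 0.4877 + 0.5153 = 2.004 bits.

2.004 bits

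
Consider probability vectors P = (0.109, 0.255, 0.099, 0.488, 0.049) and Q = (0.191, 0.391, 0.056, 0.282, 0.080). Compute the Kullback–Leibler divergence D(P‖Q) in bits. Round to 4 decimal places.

0.1874 bits

D(P‖Q) = Σ p·log₂(p/q).
  0.109·log₂(0.109/0.191) = -0.08821
  0.255·log₂(0.255/0.391) = -0.15725
  0.099·log₂(0.099/0.056) = 0.08138
  0.488·log₂(0.488/0.282) = 0.38610
  0.049·log₂(0.049/0.080) = -0.03465
D(P‖Q) = 0.1874 bits.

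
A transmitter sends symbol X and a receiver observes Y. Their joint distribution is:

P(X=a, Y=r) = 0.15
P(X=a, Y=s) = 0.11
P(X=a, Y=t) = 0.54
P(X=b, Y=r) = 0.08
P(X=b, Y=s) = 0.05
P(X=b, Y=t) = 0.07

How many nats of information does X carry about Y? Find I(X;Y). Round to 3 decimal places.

Marginals: p(X) = (0.8000, 0.2000), p(Y) = (0.2300, 0.1600, 0.6100).
I(X;Y) = Σ p(x,y)·ln[p(x,y)/(p(x)p(y))].
  (a,r): 0.15·ln(0.8152) = -0.0306
  (a,s): 0.11·ln(0.8594) = -0.0167
  (a,t): 0.54·ln(1.1066) = 0.0547
  (b,r): 0.08·ln(1.7391) = 0.0443
  (b,s): 0.05·ln(1.5625) = 0.0223
  (b,t): 0.07·ln(0.5738) = -0.0389
Sum = 0.035 nats.

0.035 nats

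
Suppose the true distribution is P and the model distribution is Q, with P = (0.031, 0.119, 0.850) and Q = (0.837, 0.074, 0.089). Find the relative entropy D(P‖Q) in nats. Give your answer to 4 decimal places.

D(P‖Q) = Σ p·ln(p/q).
  0.031·ln(0.031/0.837) = -0.10217
  0.119·ln(0.119/0.074) = 0.05653
  0.850·ln(0.850/0.089) = 1.91811
D(P‖Q) = 1.8725 nats.

1.8725 nats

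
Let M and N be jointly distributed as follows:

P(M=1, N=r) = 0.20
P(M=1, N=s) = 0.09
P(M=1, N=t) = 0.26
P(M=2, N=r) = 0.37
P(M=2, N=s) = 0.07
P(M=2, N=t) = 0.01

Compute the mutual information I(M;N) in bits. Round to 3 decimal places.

Marginals: p(M) = (0.5500, 0.4500), p(N) = (0.5700, 0.1600, 0.2700).
I(M;N) = Σ p(x,y)·log₂[p(x,y)/(p(x)p(y))].
  (1,r): 0.20·log₂(0.6380) = -0.1297
  (1,s): 0.09·log₂(1.0227) = 0.0029
  (1,t): 0.26·log₂(1.7508) = 0.2101
  (2,r): 0.37·log₂(1.4425) = 0.1956
  (2,s): 0.07·log₂(0.9722) = -0.0028
  (2,t): 0.01·log₂(0.0823) = -0.0360
Sum = 0.240 bits.

0.240 bits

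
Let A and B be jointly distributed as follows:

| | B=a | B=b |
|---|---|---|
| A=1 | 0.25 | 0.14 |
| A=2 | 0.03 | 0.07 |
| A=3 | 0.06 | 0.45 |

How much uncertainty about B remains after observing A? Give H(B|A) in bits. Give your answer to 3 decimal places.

Marginals: p(A) = (0.3900, 0.1000, 0.5100), p(B) = (0.3400, 0.6600).
H(B|A) = Σ p(A) · H(B|A=·).
  A=1: p=0.3900, H(B|A=1) = 0.9418
  A=2: p=0.1000, H(B|A=2) = 0.8813
  A=3: p=0.5100, H(B|A=3) = 0.5226
Weighted sum = 0.722 bits.

0.722 bits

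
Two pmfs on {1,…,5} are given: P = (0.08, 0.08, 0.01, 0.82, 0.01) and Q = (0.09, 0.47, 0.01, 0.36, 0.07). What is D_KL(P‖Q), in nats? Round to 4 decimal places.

0.5045 nats

D(P‖Q) = Σ p·ln(p/q).
  0.08·ln(0.08/0.09) = -0.00942
  0.08·ln(0.08/0.47) = -0.14166
  0.01·ln(0.01/0.01) = 0.00000
  0.82·ln(0.82/0.36) = 0.67502
  0.01·ln(0.01/0.07) = -0.01946
D(P‖Q) = 0.5045 nats.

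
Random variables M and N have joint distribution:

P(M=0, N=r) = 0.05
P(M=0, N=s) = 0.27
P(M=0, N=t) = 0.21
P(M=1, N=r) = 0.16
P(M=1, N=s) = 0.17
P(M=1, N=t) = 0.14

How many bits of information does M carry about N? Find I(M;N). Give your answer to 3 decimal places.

0.068 bits

Marginals: p(M) = (0.5300, 0.4700), p(N) = (0.2100, 0.4400, 0.3500).
I(M;N) = H(M) + H(N) − H(M,N).
H(M) = 0.9974, H(N) = 1.5241, H(M,N) = 2.4537.
I(M;N) = 0.9974 + 1.5241 − 2.4537 = 0.068 bits.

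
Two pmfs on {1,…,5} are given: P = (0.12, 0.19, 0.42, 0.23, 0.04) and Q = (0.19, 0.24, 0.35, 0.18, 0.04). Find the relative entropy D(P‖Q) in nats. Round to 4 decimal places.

D(P‖Q) = Σ p·ln(p/q).
  0.12·ln(0.12/0.19) = -0.05514
  0.19·ln(0.19/0.24) = -0.04439
  0.42·ln(0.42/0.35) = 0.07658
  0.23·ln(0.23/0.18) = 0.05638
  0.04·ln(0.04/0.04) = 0.00000
D(P‖Q) = 0.0334 nats.

0.0334 nats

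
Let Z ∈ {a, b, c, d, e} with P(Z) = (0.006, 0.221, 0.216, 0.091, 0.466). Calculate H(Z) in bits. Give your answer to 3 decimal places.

1.831 bits

H(Z) = −Σ p·log₂ p.
  −(0.006)·log₂(0.006) = 0.0443
  −(0.221)·log₂(0.221) = 0.4813
  −(0.216)·log₂(0.216) = 0.4776
  −(0.091)·log₂(0.091) = 0.3147
  −(0.466)·log₂(0.466) = 0.5133
Sum: 0.0443 + 0.4813 + 0.4776 + 0.3147 + 0.5133 = 1.831 bits.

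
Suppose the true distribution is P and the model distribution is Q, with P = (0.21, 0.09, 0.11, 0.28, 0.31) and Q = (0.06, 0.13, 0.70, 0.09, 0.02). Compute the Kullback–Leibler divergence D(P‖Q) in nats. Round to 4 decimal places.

D(P‖Q) = Σ p·ln(p/q).
  0.21·ln(0.21/0.06) = 0.26308
  0.09·ln(0.09/0.13) = -0.03310
  0.11·ln(0.11/0.70) = -0.20357
  0.28·ln(0.28/0.09) = 0.31779
  0.31·ln(0.31/0.02) = 0.84966
D(P‖Q) = 1.1939 nats.

1.1939 nats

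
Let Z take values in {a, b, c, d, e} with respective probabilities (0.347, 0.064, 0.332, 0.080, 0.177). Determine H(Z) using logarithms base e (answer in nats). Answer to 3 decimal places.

H(Z) = −Σ p·ln p.
  −(0.347)·ln(0.347) = 0.3673
  −(0.064)·ln(0.064) = 0.1759
  −(0.332)·ln(0.332) = 0.3661
  −(0.080)·ln(0.080) = 0.2021
  −(0.177)·ln(0.177) = 0.3065
Sum: 0.3673 + 0.1759 + 0.3661 + 0.2021 + 0.3065 = 1.418 nats.

1.418 nats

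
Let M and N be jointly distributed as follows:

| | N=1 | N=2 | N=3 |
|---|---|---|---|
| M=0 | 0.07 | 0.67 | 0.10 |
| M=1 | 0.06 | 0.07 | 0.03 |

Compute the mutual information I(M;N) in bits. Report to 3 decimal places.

0.069 bits

Marginals: p(M) = (0.8400, 0.1600), p(N) = (0.1300, 0.7400, 0.1300).
I(M;N) = Σ p(x,y)·log₂[p(x,y)/(p(x)p(y))].
  (0,1): 0.07·log₂(0.6410) = -0.0449
  (0,2): 0.67·log₂(1.0779) = 0.0725
  (0,3): 0.10·log₂(0.9158) = -0.0127
  (1,1): 0.06·log₂(2.8846) = 0.0917
  (1,2): 0.07·log₂(0.5912) = -0.0531
  (1,3): 0.03·log₂(1.4423) = 0.0159
Sum = 0.069 bits.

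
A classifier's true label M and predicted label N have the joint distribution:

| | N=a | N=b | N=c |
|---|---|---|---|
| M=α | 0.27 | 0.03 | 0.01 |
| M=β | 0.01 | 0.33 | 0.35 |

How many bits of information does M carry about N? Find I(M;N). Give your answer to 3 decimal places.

0.616 bits

Marginals: p(M) = (0.3100, 0.6900), p(N) = (0.2800, 0.3600, 0.3600).
I(M;N) = Σ p(x,y)·log₂[p(x,y)/(p(x)p(y))].
  (α,a): 0.27·log₂(3.1106) = 0.4420
  (α,b): 0.03·log₂(0.2688) = -0.0569
  (α,c): 0.01·log₂(0.0896) = -0.0348
  (β,a): 0.01·log₂(0.0518) = -0.0427
  (β,b): 0.33·log₂(1.3285) = 0.1352
  (β,c): 0.35·log₂(1.4090) = 0.1731
Sum = 0.616 bits.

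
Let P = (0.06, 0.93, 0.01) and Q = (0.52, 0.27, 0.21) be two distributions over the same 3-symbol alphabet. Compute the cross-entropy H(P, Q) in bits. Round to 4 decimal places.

1.8359 bits

H(P,Q) = −Σ p·log₂ q.
  −0.06·log₂(0.52) = 0.05660
  −0.93·log₂(0.27) = 1.75674
  −0.01·log₂(0.21) = 0.02252
H(P,Q) = 1.8359 bits.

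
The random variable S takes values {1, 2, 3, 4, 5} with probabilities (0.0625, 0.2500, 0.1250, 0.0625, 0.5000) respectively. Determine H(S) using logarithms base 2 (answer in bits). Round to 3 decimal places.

1.875 bits

H(S) = −Σ p·log₂ p.
  −(0.0625)·log₂(0.0625) = 0.2500
  −(0.2500)·log₂(0.2500) = 0.5000
  −(0.1250)·log₂(0.1250) = 0.3750
  −(0.0625)·log₂(0.0625) = 0.2500
  −(0.5000)·log₂(0.5000) = 0.5000
Sum: 0.2500 + 0.5000 + 0.3750 + 0.2500 + 0.5000 = 1.875 bits.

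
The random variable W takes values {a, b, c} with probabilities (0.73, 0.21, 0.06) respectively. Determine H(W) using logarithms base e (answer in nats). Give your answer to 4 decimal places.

0.7263 nats

H(W) = −Σ p·ln p.
  −(0.73)·ln(0.73) = 0.22974
  −(0.21)·ln(0.21) = 0.32774
  −(0.06)·ln(0.06) = 0.16880
Sum: 0.22974 + 0.32774 + 0.16880 = 0.7263 nats.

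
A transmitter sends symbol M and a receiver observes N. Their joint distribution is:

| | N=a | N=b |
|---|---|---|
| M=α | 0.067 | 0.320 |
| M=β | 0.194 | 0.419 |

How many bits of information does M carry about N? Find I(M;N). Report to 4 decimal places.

Marginals: p(M) = (0.3870, 0.6130), p(N) = (0.2610, 0.7390).
I(M;N) = H(M) + H(N) − H(M,N).
H(M) = 0.9628, H(N) = 0.8283, H(M,N) = 1.7721.
I(M;N) = 0.9628 + 0.8283 − 1.7721 = 0.0190 bits.

0.0190 bits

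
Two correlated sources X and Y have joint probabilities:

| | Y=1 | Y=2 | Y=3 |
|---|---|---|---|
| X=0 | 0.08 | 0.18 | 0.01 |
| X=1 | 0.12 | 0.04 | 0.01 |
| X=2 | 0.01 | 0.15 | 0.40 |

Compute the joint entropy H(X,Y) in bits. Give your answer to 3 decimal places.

H(X,Y) = −Σ p(x,y)·log₂ p(x,y) over all 9 cells.
  cell (0,1): −0.08·log₂0.08 = 0.2915
  cell (0,2): −0.18·log₂0.18 = 0.4453
  cell (0,3): −0.01·log₂0.01 = 0.0664
  cell (1,1): −0.12·log₂0.12 = 0.3671
  cell (1,2): −0.04·log₂0.04 = 0.1858
  cell (1,3): −0.01·log₂0.01 = 0.0664
  cell (2,1): −0.01·log₂0.01 = 0.0664
  cell (2,2): −0.15·log₂0.15 = 0.4105
  cell (2,3): −0.40·log₂0.40 = 0.5288
Sum = 2.428 bits.

2.428 bits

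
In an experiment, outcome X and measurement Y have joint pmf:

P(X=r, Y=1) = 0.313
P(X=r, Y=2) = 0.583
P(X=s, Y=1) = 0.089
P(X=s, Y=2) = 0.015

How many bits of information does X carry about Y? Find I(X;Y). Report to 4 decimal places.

Marginals: p(X) = (0.8960, 0.1040), p(Y) = (0.4020, 0.5980).
I(X;Y) = H(X) + H(Y) − H(X,Y).
H(X) = 0.4815, H(Y) = 0.9721, H(X,Y) = 1.3798.
I(X;Y) = 0.4815 + 0.9721 − 1.3798 = 0.0738 bits.

0.0738 bits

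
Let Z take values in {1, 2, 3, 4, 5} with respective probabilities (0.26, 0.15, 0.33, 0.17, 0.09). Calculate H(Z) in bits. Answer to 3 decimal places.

2.191 bits

H(Z) = −Σ p·log₂ p.
  −(0.26)·log₂(0.26) = 0.5053
  −(0.15)·log₂(0.15) = 0.4105
  −(0.33)·log₂(0.33) = 0.5278
  −(0.17)·log₂(0.17) = 0.4346
  −(0.09)·log₂(0.09) = 0.3127
Sum: 0.5053 + 0.4105 + 0.5278 + 0.4346 + 0.3127 = 2.191 bits.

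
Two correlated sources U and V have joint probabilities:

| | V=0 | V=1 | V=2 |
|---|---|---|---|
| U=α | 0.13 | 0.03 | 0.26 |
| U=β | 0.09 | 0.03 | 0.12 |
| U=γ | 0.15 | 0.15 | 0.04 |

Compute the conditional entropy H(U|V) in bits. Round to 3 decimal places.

1.349 bits

Chain rule: H(U|V) = H(U,V) − H(V).
Marginals: p(U) = (0.4200, 0.2400, 0.3400), p(V) = (0.3700, 0.2100, 0.4200).
H(U,V) = 2.8780 bits; H(V) = 1.5292 bits.
H(U|V) = 2.8780 − 1.5292 = 1.349 bits.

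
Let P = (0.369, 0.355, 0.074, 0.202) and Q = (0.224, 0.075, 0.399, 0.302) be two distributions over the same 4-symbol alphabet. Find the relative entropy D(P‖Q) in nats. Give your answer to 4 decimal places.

D(P‖Q) = Σ p·ln(p/q).
  0.369·ln(0.369/0.224) = 0.18419
  0.355·ln(0.355/0.075) = 0.55189
  0.074·ln(0.074/0.399) = -0.12468
  0.202·ln(0.202/0.302) = -0.08124
D(P‖Q) = 0.5302 nats.

0.5302 nats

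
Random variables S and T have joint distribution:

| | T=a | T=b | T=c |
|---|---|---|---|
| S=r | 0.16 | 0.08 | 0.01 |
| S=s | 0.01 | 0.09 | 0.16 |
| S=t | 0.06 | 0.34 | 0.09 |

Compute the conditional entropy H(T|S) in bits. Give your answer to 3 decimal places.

1.159 bits

Marginals: p(S) = (0.2500, 0.2600, 0.4900), p(T) = (0.2300, 0.5100, 0.2600).
H(T|S) = Σ p(S) · H(T|S=·).
  S=r: p=0.2500, H(T|S=r) = 1.1239
  S=s: p=0.2600, H(T|S=s) = 1.1416
  S=t: p=0.4900, H(T|S=t) = 1.1859
Weighted sum = 1.159 bits.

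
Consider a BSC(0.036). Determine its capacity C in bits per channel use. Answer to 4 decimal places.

0.7764 bits

Binary symmetric channel: C = 1 − h₂(ε) where h₂ is the binary entropy function.
h₂(0.036) = −0.036·log₂0.036 − 0.964·log₂0.964 = 0.2236.
C = 1 − 0.2236 = 0.7764 bits per channel use.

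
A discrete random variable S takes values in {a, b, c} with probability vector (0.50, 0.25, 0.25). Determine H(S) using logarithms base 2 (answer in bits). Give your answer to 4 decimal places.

1.5000 bits

H(S) = −Σ p·log₂ p.
  −(0.50)·log₂(0.50) = 0.50000
  −(0.25)·log₂(0.25) = 0.50000
  −(0.25)·log₂(0.25) = 0.50000
Sum: 0.50000 + 0.50000 + 0.50000 = 1.5000 bits.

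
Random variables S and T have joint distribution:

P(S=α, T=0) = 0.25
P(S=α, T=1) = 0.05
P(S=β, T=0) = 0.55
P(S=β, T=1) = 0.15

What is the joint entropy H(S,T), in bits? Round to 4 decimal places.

H(S,T) = −Σ p(x,y)·log₂ p(x,y) over all 4 cells.
  cell (α,0): −0.25·log₂0.25 = 0.50000
  cell (α,1): −0.05·log₂0.05 = 0.21610
  cell (β,0): −0.55·log₂0.55 = 0.47437
  cell (β,1): −0.15·log₂0.15 = 0.41054
Sum = 1.6010 bits.

1.6010 bits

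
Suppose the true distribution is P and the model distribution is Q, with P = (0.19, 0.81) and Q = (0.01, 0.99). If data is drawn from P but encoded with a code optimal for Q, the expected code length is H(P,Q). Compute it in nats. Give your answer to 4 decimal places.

0.8831 nats

H(P,Q) = −Σ p·ln q.
  −0.19·ln(0.01) = 0.87498
  −0.81·ln(0.99) = 0.00814
H(P,Q) = 0.8831 nats.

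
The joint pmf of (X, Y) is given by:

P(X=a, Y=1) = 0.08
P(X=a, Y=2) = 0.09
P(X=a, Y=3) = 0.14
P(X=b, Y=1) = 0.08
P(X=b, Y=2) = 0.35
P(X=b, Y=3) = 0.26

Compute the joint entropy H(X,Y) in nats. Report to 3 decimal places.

1.614 nats

H(X,Y) = −Σ p(x,y)·ln p(x,y) over all 6 cells.
  cell (a,1): −0.08·ln0.08 = 0.2021
  cell (a,2): −0.09·ln0.09 = 0.2167
  cell (a,3): −0.14·ln0.14 = 0.2753
  cell (b,1): −0.08·ln0.08 = 0.2021
  cell (b,2): −0.35·ln0.35 = 0.3674
  cell (b,3): −0.26·ln0.26 = 0.3502
Sum = 1.614 nats.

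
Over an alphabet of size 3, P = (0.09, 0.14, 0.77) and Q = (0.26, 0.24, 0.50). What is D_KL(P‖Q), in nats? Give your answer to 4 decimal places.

0.1615 nats

D(P‖Q) = Σ p·ln(p/q).
  0.09·ln(0.09/0.26) = -0.09548
  0.14·ln(0.14/0.24) = -0.07546
  0.77·ln(0.77/0.50) = 0.33247
D(P‖Q) = 0.1615 nats.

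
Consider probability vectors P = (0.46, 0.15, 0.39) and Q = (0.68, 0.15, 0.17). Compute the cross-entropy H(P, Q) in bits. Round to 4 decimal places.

H(P,Q) = −Σ p·log₂ q.
  −0.46·log₂(0.68) = 0.25594
  −0.15·log₂(0.15) = 0.41054
  −0.39·log₂(0.17) = 0.99699
H(P,Q) = 1.6635 bits.

1.6635 bits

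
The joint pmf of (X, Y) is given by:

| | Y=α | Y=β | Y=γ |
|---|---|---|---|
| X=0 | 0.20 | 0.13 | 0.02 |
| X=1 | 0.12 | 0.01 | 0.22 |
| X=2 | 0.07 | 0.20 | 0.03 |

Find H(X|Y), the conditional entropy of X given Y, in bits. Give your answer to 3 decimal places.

1.190 bits

Chain rule: H(X|Y) = H(X,Y) − H(Y).
Marginals: p(X) = (0.3500, 0.3500, 0.3000), p(Y) = (0.3900, 0.3400, 0.2700).
H(X,Y) = 2.7587 bits; H(Y) = 1.5690 bits.
H(X|Y) = 2.7587 − 1.5690 = 1.190 bits.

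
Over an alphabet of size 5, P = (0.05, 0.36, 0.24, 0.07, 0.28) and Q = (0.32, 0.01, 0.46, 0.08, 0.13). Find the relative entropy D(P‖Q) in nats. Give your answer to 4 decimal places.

1.2466 nats

D(P‖Q) = Σ p·ln(p/q).
  0.05·ln(0.05/0.32) = -0.09281
  0.36·ln(0.36/0.01) = 1.29007
  0.24·ln(0.24/0.46) = -0.15614
  0.07·ln(0.07/0.08) = -0.00935
  0.28·ln(0.28/0.13) = 0.21483
D(P‖Q) = 1.2466 nats.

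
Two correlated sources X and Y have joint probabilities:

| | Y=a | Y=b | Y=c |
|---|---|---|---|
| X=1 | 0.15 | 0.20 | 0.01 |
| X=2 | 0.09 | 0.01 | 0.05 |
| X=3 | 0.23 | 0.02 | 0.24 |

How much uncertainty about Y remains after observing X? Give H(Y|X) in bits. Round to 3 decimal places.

1.186 bits

Chain rule: H(Y|X) = H(X,Y) − H(X).
Marginals: p(X) = (0.3600, 0.1500, 0.4900), p(Y) = (0.4700, 0.2300, 0.3000).
H(X,Y) = 2.6312 bits; H(X) = 1.4454 bits.
H(Y|X) = 2.6312 − 1.4454 = 1.186 bits.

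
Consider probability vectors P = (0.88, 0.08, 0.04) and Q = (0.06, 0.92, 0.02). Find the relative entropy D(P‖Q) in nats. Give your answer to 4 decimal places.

2.1956 nats

D(P‖Q) = Σ p·ln(p/q).
  0.88·ln(0.88/0.06) = 2.36331
  0.08·ln(0.08/0.92) = -0.19539
  0.04·ln(0.04/0.02) = 0.02773
D(P‖Q) = 2.1956 nats.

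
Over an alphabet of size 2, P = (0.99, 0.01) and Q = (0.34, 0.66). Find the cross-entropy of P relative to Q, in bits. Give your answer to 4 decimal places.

H(P,Q) = −Σ p·log₂ q.
  −0.99·log₂(0.34) = 1.54083
  −0.01·log₂(0.66) = 0.00599
H(P,Q) = 1.5468 bits.

1.5468 bits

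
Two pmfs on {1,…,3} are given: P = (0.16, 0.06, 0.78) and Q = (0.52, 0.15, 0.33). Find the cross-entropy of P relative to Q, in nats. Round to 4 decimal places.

H(P,Q) = −Σ p·ln q.
  −0.16·ln(0.52) = 0.10463
  −0.06·ln(0.15) = 0.11383
  −0.78·ln(0.33) = 0.86476
H(P,Q) = 1.0832 nats.

1.0832 nats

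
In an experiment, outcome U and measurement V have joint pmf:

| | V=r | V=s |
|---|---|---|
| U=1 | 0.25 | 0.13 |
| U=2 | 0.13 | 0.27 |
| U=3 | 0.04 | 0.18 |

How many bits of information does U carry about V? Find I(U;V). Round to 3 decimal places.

0.115 bits

Marginals: p(U) = (0.3800, 0.4000, 0.2200), p(V) = (0.4200, 0.5800).
I(U;V) = Σ p(x,y)·log₂[p(x,y)/(p(x)p(y))].
  (1,r): 0.25·log₂(1.5664) = 0.1619
  (1,s): 0.13·log₂(0.5898) = -0.0990
  (2,r): 0.13·log₂(0.7738) = -0.0481
  (2,s): 0.27·log₂(1.1638) = 0.0591
  (3,r): 0.04·log₂(0.4329) = -0.0483
  (3,s): 0.18·log₂(1.4107) = 0.0893
Sum = 0.115 bits.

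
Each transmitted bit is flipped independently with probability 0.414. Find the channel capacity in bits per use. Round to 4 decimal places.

0.0214 bits

Binary symmetric channel: C = 1 − h₂(ε) where h₂ is the binary entropy function.
h₂(0.414) = −0.414·log₂0.414 − 0.586·log₂0.586 = 0.9786.
C = 1 − 0.9786 = 0.0214 bits per channel use.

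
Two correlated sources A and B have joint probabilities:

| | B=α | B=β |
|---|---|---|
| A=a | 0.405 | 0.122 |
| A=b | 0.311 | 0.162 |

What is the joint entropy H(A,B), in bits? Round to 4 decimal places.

H(A,B) = −Σ p(x,y)·log₂ p(x,y) over all 4 cells.
  cell (a,α): −0.405·log₂0.405 = 0.52812
  cell (a,β): −0.122·log₂0.122 = 0.37028
  cell (b,α): −0.311·log₂0.311 = 0.52404
  cell (b,β): −0.162·log₂0.162 = 0.42540
Sum = 1.8478 bits.

1.8478 bits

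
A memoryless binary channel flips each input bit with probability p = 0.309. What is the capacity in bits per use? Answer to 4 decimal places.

0.1080 bits

Binary symmetric channel: C = 1 − h₂(ε) where h₂ is the binary entropy function.
h₂(0.309) = −0.309·log₂0.309 − 0.691·log₂0.691 = 0.8920.
C = 1 − 0.8920 = 0.1080 bits per channel use.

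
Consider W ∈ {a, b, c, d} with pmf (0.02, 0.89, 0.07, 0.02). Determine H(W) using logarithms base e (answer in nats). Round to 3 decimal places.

H(W) = −Σ p·ln p.
  −(0.02)·ln(0.02) = 0.0782
  −(0.89)·ln(0.89) = 0.1037
  −(0.07)·ln(0.07) = 0.1861
  −(0.02)·ln(0.02) = 0.0782
Sum: 0.0782 + 0.1037 + 0.1861 + 0.0782 = 0.446 nats.

0.446 nats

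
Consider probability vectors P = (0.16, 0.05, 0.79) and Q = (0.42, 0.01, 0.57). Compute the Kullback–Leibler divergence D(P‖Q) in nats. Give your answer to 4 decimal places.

D(P‖Q) = Σ p·ln(p/q).
  0.16·ln(0.16/0.42) = -0.15441
  0.05·ln(0.05/0.01) = 0.08047
  0.79·ln(0.79/0.57) = 0.25785
D(P‖Q) = 0.1839 nats.

0.1839 nats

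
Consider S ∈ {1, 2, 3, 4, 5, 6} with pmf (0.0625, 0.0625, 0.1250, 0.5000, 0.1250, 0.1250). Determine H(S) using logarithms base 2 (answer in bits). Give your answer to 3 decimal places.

H(S) = −Σ p·log₂ p.
  −(0.0625)·log₂(0.0625) = 0.2500
  −(0.0625)·log₂(0.0625) = 0.2500
  −(0.1250)·log₂(0.1250) = 0.3750
  −(0.5000)·log₂(0.5000) = 0.5000
  −(0.1250)·log₂(0.1250) = 0.3750
  −(0.1250)·log₂(0.1250) = 0.3750
Sum: 0.2500 + 0.2500 + 0.3750 + 0.5000 + 0.3750 + 0.3750 = 2.125 bits.

2.125 bits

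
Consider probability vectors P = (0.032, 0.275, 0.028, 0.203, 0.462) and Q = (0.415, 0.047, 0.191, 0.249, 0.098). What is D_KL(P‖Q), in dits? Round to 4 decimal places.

0.4451 dits

D(P‖Q) = Σ p·log₁₀(p/q).
  0.032·log₁₀(0.032/0.415) = -0.03561
  0.275·log₁₀(0.275/0.047) = 0.21099
  0.028·log₁₀(0.028/0.191) = -0.02335
  0.203·log₁₀(0.203/0.249) = -0.01801
  0.462·log₁₀(0.462/0.098) = 0.31112
D(P‖Q) = 0.4451 dits.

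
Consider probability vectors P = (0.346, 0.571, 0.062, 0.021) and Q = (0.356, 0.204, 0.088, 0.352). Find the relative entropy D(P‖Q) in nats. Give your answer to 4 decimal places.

0.4969 nats

D(P‖Q) = Σ p·ln(p/q).
  0.346·ln(0.346/0.356) = -0.00986
  0.571·ln(0.571/0.204) = 0.58771
  0.062·ln(0.062/0.088) = -0.02171
  0.021·ln(0.021/0.352) = -0.05920
D(P‖Q) = 0.4969 nats.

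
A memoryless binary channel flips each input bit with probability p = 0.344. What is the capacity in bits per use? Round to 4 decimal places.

Binary symmetric channel: C = 1 − h₂(ε) where h₂ is the binary entropy function.
h₂(0.344) = −0.344·log₂0.344 − 0.656·log₂0.656 = 0.9286.
C = 1 − 0.9286 = 0.0714 bits per channel use.

0.0714 bits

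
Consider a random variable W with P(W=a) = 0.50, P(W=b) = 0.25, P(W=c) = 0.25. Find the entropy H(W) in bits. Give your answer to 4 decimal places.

H(W) = −Σ p·log₂ p.
  −(0.50)·log₂(0.50) = 0.50000
  −(0.25)·log₂(0.25) = 0.50000
  −(0.25)·log₂(0.25) = 0.50000
Sum: 0.50000 + 0.50000 + 0.50000 = 1.5000 bits.

1.5000 bits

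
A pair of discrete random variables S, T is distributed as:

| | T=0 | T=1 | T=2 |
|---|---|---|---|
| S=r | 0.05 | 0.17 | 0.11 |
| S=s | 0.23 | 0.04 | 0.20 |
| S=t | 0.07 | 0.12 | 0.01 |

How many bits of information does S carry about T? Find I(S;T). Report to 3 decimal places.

Marginals: p(S) = (0.3300, 0.4700, 0.2000), p(T) = (0.3500, 0.3300, 0.3200).
I(S;T) = Σ p(x,y)·log₂[p(x,y)/(p(x)p(y))].
  (r,0): 0.05·log₂(0.4329) = -0.0604
  (r,1): 0.17·log₂(1.5611) = 0.1092
  (r,2): 0.11·log₂(1.0417) = 0.0065
  (s,0): 0.23·log₂(1.3982) = 0.1112
  (s,1): 0.04·log₂(0.2579) = -0.0782
  (s,2): 0.20·log₂(1.3298) = 0.0822
  (t,0): 0.07·log₂(1.0000) = 0.0000
  (t,1): 0.12·log₂(1.8182) = 0.1035
  (t,2): 0.01·log₂(0.1562) = -0.0268
Sum = 0.247 bits.

0.247 bits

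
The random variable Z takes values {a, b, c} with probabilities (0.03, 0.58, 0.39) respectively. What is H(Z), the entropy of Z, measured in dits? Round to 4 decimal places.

H(Z) = −Σ p·log₁₀ p.
  −(0.03)·log₁₀(0.03) = 0.04569
  −(0.58)·log₁₀(0.58) = 0.13721
  −(0.39)·log₁₀(0.39) = 0.15948
Sum: 0.04569 + 0.13721 + 0.15948 = 0.3424 dits.

0.3424 dits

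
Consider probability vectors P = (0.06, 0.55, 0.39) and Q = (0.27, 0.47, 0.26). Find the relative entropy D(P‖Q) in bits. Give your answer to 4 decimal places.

D(P‖Q) = Σ p·log₂(p/q).
  0.06·log₂(0.06/0.27) = -0.13020
  0.55·log₂(0.55/0.47) = 0.12472
  0.39·log₂(0.39/0.26) = 0.22814
D(P‖Q) = 0.2227 bits.

0.2227 bits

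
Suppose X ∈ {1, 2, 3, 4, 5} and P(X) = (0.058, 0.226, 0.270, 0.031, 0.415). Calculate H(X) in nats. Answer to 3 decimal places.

H(X) = −Σ p·ln p.
  −(0.058)·ln(0.058) = 0.1651
  −(0.226)·ln(0.226) = 0.3361
  −(0.270)·ln(0.270) = 0.3535
  −(0.031)·ln(0.031) = 0.1077
  −(0.415)·ln(0.415) = 0.3650
Sum: 0.1651 + 0.3361 + 0.3535 + 0.1077 + 0.3650 = 1.327 nats.

1.327 nats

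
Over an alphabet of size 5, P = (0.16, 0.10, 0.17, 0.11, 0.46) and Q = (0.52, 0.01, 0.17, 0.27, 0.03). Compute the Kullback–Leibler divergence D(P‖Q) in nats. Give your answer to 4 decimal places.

D(P‖Q) = Σ p·ln(p/q).
  0.16·ln(0.16/0.52) = -0.18858
  0.10·ln(0.10/0.01) = 0.23026
  0.17·ln(0.17/0.17) = 0.00000
  0.11·ln(0.11/0.27) = -0.09877
  0.46·ln(0.46/0.03) = 1.25581
D(P‖Q) = 1.1987 nats.

1.1987 nats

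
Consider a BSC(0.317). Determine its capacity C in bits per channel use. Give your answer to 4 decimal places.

0.0989 bits

Binary symmetric channel: C = 1 − h₂(ε) where h₂ is the binary entropy function.
h₂(0.317) = −0.317·log₂0.317 − 0.683·log₂0.683 = 0.9011.
C = 1 − 0.9011 = 0.0989 bits per channel use.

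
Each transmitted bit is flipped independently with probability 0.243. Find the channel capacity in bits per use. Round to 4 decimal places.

Binary symmetric channel: C = 1 − h₂(ε) where h₂ is the binary entropy function.
h₂(0.243) = −0.243·log₂0.243 − 0.757·log₂0.757 = 0.8000.
C = 1 − 0.8000 = 0.2000 bits per channel use.

0.2000 bits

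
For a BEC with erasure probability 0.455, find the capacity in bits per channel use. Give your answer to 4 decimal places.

Binary erasure channel: capacity C = 1 − ε.
C = 1 − 0.455 = 0.5450 bits per channel use.

0.5450 bits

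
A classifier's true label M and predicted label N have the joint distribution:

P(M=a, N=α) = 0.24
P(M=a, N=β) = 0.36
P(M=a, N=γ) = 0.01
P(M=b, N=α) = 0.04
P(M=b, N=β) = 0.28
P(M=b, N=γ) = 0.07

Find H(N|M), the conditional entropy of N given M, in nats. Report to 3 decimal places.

Chain rule: H(N|M) = H(M,N) − H(M).
Marginals: p(M) = (0.6100, 0.3900), p(N) = (0.2800, 0.6400, 0.0800).
H(M,N) = 1.4277 nats; H(M) = 0.6687 nats.
H(N|M) = 1.4277 − 0.6687 = 0.759 nats.

0.759 nats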